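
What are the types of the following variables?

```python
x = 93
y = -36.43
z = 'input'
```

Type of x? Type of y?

x is int; y is float

int, float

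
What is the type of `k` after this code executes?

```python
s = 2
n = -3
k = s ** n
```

int ** negative int returns float

float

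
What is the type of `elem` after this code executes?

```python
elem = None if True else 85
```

Ternary: condition is True, if branch (None) taken → NoneType

NoneType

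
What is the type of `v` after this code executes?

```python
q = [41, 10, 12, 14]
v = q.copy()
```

list.copy() returns list

list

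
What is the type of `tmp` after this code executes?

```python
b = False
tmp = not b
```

'not' always returns bool

bool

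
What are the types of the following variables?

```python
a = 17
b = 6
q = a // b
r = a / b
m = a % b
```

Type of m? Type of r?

int % int returns int; int / int returns float

int, float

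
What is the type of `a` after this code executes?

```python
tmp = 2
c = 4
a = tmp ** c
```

int ** positive int returns int (2 ** 4 = 16)

int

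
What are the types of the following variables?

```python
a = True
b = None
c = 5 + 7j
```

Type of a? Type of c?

a is bool; c is complex

bool, complex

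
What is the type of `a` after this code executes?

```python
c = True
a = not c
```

'not' always returns bool

bool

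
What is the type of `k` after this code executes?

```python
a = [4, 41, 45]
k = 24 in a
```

'in' operator returns bool

bool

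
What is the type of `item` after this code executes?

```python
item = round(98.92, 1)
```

round() with ndigits arg returns float

float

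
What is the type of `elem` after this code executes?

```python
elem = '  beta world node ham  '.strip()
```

str.strip() returns str

str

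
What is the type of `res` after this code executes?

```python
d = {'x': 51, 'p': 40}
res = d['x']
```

Accessing dict[str, int] with key 'x' returns int value 51

int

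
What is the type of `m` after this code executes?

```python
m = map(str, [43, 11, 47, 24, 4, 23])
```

map() returns a map iterator object

map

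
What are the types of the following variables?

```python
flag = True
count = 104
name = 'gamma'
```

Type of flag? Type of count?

flag is bool; count is int

bool, int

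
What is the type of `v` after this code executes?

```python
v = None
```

None has type NoneType

NoneType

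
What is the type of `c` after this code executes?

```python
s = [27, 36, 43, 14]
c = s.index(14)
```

list.index() returns int

int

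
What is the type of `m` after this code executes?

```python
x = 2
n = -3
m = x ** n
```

int ** negative int returns float

float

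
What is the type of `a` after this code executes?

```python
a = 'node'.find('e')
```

str.find() returns int (index, or -1)

int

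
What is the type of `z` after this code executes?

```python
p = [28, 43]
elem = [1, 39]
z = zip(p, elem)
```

zip() returns a zip iterator object

zip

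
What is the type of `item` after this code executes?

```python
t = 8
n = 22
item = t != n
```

Comparison operators return bool

bool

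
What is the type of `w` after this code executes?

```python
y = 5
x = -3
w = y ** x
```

int ** negative int returns float

float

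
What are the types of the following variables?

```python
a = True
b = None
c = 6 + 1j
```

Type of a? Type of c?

a is bool; c is complex

bool, complex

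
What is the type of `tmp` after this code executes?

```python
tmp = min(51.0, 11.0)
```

min() of floats returns float

float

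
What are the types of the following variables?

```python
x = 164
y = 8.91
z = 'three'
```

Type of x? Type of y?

x is int; y is float

int, float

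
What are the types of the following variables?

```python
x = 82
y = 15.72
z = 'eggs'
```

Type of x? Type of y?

x is int; y is float

int, float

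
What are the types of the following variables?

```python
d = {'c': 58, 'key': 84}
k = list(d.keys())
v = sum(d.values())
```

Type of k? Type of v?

list(...) returns list; sum of int values returns int

list, int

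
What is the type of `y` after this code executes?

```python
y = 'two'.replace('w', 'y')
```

str.replace() returns str

str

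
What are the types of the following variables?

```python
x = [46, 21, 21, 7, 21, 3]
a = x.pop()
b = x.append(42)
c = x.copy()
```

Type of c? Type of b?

list.copy() returns list; list.append() returns None

list, NoneType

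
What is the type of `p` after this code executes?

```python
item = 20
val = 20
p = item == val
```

Equality comparison returns bool

bool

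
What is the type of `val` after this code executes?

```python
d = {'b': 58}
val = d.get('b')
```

dict.get() returns the value (int) when key is found

int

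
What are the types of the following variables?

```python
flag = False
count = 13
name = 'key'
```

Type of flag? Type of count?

flag is bool; count is int

bool, int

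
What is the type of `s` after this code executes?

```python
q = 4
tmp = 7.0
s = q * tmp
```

int * float returns float (4 * 7.0 = 28.0)

float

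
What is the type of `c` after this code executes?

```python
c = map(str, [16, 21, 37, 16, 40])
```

map() returns a map iterator object

map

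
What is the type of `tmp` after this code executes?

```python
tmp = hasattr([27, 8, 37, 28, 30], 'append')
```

hasattr() returns bool

bool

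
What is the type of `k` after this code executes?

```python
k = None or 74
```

'or' with None returns the other value (74, int)

int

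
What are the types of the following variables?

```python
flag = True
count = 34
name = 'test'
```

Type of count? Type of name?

count is int; name is str

int, str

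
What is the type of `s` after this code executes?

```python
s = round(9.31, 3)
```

round() with ndigits arg returns float

float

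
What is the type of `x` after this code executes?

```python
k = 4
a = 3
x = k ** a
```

int ** positive int returns int (4 ** 3 = 64)

int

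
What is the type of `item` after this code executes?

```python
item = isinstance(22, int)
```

isinstance() returns bool

bool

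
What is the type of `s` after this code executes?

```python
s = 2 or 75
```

'or' returns the first truthy value (2, which is int)

int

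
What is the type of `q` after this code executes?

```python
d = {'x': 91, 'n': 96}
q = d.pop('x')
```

dict.pop() returns the value (int)

int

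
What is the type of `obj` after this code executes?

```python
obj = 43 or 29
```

'or' returns the first truthy value (43, which is int)

int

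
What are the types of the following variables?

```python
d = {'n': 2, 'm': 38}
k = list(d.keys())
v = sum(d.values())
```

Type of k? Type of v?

list(...) returns list; sum of int values returns int

list, int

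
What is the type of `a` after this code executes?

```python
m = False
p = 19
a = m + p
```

bool + int returns int (False is 0, so 0 + 19 = 19)

int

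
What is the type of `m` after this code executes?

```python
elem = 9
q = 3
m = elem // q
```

int // int returns int (9 // 3 = 3)

int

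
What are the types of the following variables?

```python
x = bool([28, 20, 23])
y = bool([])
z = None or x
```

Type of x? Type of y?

bool() returns bool; bool() returns bool

bool, bool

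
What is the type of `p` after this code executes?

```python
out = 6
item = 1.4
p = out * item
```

int * float returns float (6 * 1.4 = 8.4)

float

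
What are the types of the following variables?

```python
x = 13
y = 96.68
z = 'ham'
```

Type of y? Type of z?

y is float; z is str

float, str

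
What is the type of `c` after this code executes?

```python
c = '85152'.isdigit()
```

str.isdigit() returns bool

bool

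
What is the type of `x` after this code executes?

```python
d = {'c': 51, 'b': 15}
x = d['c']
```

Accessing dict[str, int] with key 'c' returns int value 51

int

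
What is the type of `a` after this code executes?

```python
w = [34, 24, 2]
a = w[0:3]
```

Slicing a list always returns a list

list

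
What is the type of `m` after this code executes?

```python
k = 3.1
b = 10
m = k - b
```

float - int returns float (3.1 - 10 = -6.9)

float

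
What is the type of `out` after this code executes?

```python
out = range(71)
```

range() returns a range object

range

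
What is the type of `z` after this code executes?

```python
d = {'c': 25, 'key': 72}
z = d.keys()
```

.keys() returns a dict_keys view object

dict_keys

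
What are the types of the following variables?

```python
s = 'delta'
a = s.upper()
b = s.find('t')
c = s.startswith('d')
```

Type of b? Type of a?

str.find() returns int; str.upper() returns str

int, str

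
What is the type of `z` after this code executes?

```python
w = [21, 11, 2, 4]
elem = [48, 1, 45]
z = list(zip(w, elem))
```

list(zip(...)) returns a list of tuples

list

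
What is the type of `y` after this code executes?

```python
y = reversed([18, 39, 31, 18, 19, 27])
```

reversed() on a list returns a list_reverseiterator

list_reverseiterator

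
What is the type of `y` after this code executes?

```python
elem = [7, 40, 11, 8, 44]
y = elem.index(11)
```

list.index() returns int

int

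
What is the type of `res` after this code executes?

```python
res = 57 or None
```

'or' returns first truthy value (57, int)

int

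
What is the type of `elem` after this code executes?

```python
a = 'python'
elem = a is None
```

'is' comparison returns bool

bool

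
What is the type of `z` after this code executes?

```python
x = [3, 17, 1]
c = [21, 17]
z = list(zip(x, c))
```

list(zip(...)) returns a list of tuples

list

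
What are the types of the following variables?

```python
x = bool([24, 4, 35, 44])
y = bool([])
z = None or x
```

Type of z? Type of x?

None or <bool> returns the bool; bool() returns bool

bool, bool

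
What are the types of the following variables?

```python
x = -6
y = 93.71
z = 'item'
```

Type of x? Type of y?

x is int; y is float

int, float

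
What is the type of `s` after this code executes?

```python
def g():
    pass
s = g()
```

A function with no return statement returns None

NoneType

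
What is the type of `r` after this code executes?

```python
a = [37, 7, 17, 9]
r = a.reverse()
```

list.reverse() returns None

NoneType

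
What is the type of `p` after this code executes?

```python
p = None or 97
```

'or' with None returns the other value (97, int)

int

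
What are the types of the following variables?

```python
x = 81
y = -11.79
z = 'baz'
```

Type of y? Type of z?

y is float; z is str

float, str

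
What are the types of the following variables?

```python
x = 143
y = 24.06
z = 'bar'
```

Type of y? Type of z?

y is float; z is str

float, str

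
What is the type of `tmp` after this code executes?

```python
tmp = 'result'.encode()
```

str.encode() returns bytes

bytes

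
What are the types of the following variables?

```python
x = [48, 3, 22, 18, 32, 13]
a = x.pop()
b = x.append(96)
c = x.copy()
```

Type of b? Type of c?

list.append() returns None; list.copy() returns list

NoneType, list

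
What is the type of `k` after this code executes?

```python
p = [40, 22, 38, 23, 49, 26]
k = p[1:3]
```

Slicing a list always returns a list

list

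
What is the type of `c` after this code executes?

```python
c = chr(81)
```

chr() returns str (single character)

str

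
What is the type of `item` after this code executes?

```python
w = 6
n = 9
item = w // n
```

int // int returns int (6 // 9 = 0)

int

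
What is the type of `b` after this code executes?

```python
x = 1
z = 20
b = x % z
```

int % int returns int (1 % 20 = 1)

int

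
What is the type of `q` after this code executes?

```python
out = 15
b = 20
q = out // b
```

int // int returns int (15 // 20 = 0)

int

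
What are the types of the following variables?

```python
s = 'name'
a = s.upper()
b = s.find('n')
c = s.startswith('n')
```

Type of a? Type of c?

str.upper() returns str; str.startswith() returns bool

str, bool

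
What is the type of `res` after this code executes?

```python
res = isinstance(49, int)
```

isinstance() returns bool

bool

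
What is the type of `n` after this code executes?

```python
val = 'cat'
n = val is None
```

'is' comparison returns bool

bool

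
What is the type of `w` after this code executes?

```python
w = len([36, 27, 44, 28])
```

len() always returns int

int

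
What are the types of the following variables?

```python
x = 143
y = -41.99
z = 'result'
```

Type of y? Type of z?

y is float; z is str

float, str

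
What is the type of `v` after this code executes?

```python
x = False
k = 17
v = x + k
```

bool + int returns int (False is 0, so 0 + 17 = 17)

int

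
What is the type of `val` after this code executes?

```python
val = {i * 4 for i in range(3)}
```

A set comprehension {expr for x in iterable} produces a set

set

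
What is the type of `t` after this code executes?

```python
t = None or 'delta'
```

'or' with None returns the other value ('delta', str)

str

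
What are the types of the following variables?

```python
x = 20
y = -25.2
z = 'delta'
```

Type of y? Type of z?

y is float; z is str

float, str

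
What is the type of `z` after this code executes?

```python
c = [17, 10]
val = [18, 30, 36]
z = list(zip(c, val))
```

list(zip(...)) returns a list of tuples

list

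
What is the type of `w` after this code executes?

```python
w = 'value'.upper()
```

str.upper() returns str

str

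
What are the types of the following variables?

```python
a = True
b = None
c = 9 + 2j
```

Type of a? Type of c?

a is bool; c is complex

bool, complex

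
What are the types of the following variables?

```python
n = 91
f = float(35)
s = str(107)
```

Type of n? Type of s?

n is int; s is str

int, str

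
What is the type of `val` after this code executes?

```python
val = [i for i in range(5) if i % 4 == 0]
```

A list comprehension [...] produces a list

list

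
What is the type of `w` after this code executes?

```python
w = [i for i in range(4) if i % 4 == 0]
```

A list comprehension [...] produces a list

list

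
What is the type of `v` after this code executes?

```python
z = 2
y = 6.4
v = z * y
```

int * float returns float (2 * 6.4 = 12.8)

float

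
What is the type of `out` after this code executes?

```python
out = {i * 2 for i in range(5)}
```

A set comprehension {expr for x in iterable} produces a set

set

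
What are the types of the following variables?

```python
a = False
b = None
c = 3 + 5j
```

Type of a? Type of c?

a is bool; c is complex

bool, complex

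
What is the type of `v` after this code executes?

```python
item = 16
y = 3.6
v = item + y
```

int + float returns float (16 + 3.6 = 19.6)

float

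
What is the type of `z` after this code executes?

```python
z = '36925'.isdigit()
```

str.isdigit() returns bool

bool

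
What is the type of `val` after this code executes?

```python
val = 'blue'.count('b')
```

str.count() returns int

int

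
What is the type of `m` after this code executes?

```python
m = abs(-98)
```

abs() of int returns int

int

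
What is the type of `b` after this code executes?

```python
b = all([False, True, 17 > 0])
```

all() returns bool

bool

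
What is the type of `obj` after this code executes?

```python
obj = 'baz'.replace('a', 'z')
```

str.replace() returns str

str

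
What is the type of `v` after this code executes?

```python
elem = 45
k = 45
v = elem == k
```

Equality comparison returns bool

bool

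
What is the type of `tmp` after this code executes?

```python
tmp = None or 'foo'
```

'or' with None returns the other value ('foo', str)

str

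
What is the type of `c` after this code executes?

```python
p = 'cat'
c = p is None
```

'is' comparison returns bool

bool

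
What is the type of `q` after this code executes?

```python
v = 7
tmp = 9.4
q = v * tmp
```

int * float returns float (7 * 9.4 = 65.8)

float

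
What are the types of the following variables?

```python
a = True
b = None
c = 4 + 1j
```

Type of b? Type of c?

b is NoneType; c is complex

NoneType, complex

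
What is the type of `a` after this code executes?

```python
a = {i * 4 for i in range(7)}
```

A set comprehension {expr for x in iterable} produces a set

set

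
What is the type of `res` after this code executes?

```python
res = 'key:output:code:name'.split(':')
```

str.split() returns list

list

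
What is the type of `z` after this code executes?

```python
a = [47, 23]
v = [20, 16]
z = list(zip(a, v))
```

list(zip(...)) returns a list of tuples

list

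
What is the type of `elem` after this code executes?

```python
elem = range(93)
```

range() returns a range object

range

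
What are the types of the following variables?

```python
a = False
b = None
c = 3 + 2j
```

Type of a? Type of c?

a is bool; c is complex

bool, complex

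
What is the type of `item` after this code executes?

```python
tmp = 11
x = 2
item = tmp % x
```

int % int returns int (11 % 2 = 1)

int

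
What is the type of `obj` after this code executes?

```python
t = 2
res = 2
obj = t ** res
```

int ** positive int returns int (2 ** 2 = 4)

int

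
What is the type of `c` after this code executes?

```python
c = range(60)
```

range() returns a range object

range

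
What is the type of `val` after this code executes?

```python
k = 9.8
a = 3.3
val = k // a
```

float // float returns float (floor division preserves float type)

float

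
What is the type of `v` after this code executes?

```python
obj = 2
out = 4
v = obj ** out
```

int ** positive int returns int (2 ** 4 = 16)

int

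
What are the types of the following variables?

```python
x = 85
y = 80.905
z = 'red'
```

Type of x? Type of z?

x is int; z is str

int, str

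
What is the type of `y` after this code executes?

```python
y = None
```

None has type NoneType

NoneType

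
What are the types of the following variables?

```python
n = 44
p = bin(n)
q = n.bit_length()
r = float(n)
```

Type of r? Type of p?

float() returns float; bin() returns str

float, str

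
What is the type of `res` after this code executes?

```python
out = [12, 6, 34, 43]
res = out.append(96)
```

list.append() returns None (mutates in place)

NoneType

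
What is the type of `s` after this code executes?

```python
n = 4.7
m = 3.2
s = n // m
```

float // float returns float (floor division preserves float type)

float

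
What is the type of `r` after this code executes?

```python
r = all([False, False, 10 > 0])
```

all() returns bool

bool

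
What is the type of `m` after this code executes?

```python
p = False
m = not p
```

'not' always returns bool

bool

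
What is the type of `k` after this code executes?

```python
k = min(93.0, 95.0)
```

min() of floats returns float

float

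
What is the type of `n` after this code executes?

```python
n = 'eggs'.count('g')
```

str.count() returns int

int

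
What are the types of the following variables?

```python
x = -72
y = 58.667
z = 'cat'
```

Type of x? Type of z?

x is int; z is str

int, str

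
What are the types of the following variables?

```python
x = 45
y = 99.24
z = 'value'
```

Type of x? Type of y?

x is int; y is float

int, float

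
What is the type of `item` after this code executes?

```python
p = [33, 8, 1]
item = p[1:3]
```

Slicing a list always returns a list

list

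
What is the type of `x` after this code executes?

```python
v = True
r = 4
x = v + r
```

bool + int returns int (True is 1, so 1 + 4 = 5)

int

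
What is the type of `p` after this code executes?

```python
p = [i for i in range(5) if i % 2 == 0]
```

A list comprehension [...] produces a list

list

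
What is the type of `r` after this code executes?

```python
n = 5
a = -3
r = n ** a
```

int ** negative int returns float

float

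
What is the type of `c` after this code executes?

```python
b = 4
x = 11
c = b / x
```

int / int always returns float in Python 3 (4 / 11 = 0.363636)

float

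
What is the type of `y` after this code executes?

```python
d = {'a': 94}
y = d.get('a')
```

dict.get() returns the value (int) when key is found

int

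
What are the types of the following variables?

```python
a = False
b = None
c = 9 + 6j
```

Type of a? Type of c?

a is bool; c is complex

bool, complex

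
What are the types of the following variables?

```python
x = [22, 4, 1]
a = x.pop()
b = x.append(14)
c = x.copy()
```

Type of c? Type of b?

list.copy() returns list; list.append() returns None

list, NoneType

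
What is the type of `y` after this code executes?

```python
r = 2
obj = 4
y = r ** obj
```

int ** positive int returns int (2 ** 4 = 16)

int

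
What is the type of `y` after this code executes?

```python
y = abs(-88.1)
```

abs() of float returns float

float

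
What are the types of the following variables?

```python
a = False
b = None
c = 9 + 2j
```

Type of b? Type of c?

b is NoneType; c is complex

NoneType, complex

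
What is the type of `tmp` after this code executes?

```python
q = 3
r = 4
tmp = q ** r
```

int ** positive int returns int (3 ** 4 = 81)

int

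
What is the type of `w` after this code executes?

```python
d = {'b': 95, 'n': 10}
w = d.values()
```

.values() returns a dict_values view object

dict_values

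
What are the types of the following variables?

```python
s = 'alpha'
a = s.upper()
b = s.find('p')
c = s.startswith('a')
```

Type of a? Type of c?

str.upper() returns str; str.startswith() returns bool

str, bool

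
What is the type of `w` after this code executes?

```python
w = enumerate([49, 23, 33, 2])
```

enumerate() returns an enumerate iterator object

enumerate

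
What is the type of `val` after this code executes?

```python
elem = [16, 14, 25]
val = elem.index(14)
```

list.index() returns int

int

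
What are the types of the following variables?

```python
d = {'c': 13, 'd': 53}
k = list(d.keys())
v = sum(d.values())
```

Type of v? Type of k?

sum of int values returns int; list(...) returns list

int, list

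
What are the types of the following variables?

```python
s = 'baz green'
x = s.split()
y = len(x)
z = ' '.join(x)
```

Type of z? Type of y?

str.join() returns str; len() returns int

str, int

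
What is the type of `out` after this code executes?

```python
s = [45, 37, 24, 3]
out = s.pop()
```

list.pop() returns the popped element (int here)

int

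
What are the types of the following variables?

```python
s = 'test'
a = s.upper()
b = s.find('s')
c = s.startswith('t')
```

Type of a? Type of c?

str.upper() returns str; str.startswith() returns bool

str, bool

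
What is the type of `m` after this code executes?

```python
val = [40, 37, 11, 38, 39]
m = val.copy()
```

list.copy() returns list

list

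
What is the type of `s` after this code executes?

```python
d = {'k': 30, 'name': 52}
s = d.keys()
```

.keys() returns a dict_keys view object

dict_keys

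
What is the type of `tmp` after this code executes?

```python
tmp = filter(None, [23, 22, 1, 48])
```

filter() returns a filter iterator object

filter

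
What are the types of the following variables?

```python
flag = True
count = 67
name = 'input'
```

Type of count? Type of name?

count is int; name is str

int, str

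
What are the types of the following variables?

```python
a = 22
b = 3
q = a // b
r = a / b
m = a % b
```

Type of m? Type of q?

int % int returns int; int // int returns int

int, int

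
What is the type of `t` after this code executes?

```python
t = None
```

None has type NoneType

NoneType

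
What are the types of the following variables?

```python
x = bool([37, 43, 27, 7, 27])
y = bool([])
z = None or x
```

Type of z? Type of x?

None or <bool> returns the bool; bool() returns bool

bool, bool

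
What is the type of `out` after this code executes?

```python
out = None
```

None has type NoneType

NoneType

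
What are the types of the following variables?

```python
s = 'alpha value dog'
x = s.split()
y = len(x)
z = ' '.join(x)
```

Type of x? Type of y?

str.split() returns list; len() returns int

list, int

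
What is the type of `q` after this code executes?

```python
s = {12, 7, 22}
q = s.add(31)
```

set.add() returns None (mutates in place)

NoneType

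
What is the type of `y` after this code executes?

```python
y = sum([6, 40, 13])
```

sum() of ints returns int

int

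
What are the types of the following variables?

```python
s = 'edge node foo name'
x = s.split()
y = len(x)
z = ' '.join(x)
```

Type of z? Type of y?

str.join() returns str; len() returns int

str, int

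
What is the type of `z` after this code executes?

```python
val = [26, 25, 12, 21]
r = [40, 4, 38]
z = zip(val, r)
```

zip() returns a zip iterator object

zip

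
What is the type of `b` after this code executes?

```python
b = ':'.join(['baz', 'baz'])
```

str.join() returns str

str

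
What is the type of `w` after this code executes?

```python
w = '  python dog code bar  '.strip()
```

str.strip() returns str

str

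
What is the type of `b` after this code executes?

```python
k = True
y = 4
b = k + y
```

bool + int returns int (True is 1, so 1 + 4 = 5)

int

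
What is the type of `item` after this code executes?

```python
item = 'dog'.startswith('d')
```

str.startswith() returns bool

bool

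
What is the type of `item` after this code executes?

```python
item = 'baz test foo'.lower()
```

str.lower() returns str

str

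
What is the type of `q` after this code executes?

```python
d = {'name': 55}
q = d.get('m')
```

dict.get() returns None when key 'm' is not found and no default given

NoneType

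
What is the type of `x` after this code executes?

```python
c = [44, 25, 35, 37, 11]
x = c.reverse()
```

list.reverse() returns None

NoneType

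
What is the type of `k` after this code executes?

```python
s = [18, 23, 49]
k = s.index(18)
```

list.index() returns int

int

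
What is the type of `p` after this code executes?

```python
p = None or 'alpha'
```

'or' with None returns the other value ('alpha', str)

str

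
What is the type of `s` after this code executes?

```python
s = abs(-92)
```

abs() of int returns int

int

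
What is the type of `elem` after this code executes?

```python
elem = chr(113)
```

chr() returns str (single character)

str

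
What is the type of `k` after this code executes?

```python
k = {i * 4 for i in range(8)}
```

A set comprehension {expr for x in iterable} produces a set

set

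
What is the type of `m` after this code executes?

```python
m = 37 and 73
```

'and' returns the last value when all truthy (73, which is int)

int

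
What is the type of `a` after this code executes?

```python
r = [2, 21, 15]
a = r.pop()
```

list.pop() returns the popped element (int here)

int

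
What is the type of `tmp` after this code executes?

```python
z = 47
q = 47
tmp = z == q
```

Equality comparison returns bool

bool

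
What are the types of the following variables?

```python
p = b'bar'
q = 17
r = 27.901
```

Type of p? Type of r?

p is bytes; r is float

bytes, float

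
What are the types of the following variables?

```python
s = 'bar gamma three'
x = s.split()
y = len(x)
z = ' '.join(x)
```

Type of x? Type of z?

str.split() returns list; str.join() returns str

list, str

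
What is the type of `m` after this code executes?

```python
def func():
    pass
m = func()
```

A function with no return statement returns None

NoneType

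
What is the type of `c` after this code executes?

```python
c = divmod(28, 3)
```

divmod() returns a tuple (quotient, remainder)

tuple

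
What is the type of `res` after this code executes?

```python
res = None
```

None has type NoneType

NoneType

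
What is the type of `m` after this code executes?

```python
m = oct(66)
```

oct() returns str representation

str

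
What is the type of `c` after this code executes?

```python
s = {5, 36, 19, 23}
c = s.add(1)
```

set.add() returns None (mutates in place)

NoneType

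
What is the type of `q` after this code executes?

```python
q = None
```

None has type NoneType

NoneType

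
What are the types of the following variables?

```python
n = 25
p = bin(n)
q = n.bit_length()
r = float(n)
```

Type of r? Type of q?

float() returns float; int.bit_length() returns int

float, int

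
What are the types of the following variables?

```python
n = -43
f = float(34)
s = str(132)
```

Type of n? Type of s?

n is int; s is str

int, str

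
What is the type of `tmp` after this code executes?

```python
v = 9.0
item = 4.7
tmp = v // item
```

float // float returns float (floor division preserves float type)

float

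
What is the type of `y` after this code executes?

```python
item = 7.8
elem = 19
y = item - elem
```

float - int returns float (7.8 - 19 = -11.2)

float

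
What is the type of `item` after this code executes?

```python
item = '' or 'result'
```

'or' returns first truthy value ('result', which is str)

str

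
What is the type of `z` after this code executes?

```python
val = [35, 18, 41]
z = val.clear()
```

list.clear() returns None

NoneType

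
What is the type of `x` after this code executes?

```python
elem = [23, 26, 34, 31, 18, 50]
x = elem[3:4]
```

Slicing a list always returns a list

list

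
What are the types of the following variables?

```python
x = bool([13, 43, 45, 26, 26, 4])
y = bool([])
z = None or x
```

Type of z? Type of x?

None or <bool> returns the bool; bool() returns bool

bool, bool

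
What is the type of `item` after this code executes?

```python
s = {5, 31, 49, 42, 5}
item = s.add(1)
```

set.add() returns None (mutates in place)

NoneType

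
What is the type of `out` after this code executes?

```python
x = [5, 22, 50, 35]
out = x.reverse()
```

list.reverse() returns None

NoneType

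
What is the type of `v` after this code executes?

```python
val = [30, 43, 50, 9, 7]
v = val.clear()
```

list.clear() returns None

NoneType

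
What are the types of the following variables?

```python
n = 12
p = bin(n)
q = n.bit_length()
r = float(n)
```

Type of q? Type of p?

int.bit_length() returns int; bin() returns str

int, str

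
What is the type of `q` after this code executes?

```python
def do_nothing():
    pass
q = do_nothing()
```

A function with no return statement returns None

NoneType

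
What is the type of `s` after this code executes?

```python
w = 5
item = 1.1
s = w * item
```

int * float returns float (5 * 1.1 = 5.5)

float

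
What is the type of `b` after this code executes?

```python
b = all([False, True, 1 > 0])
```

all() returns bool

bool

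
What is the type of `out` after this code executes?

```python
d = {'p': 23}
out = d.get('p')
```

dict.get() returns the value (int) when key is found

int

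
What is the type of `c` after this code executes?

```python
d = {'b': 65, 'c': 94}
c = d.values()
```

.values() returns a dict_values view object

dict_values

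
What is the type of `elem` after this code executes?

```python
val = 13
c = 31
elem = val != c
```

Comparison operators return bool

bool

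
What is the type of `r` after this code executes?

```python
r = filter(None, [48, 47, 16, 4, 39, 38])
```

filter() returns a filter iterator object

filter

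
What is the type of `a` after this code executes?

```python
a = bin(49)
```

bin() returns str representation

str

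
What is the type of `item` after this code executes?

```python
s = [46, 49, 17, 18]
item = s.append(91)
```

list.append() returns None (mutates in place)

NoneType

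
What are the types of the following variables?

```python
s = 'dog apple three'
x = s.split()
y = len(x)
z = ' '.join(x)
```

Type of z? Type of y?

str.join() returns str; len() returns int

str, int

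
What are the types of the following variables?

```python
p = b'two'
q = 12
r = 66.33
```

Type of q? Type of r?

q is int; r is float

int, float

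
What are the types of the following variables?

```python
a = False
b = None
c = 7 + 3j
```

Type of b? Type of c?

b is NoneType; c is complex

NoneType, complex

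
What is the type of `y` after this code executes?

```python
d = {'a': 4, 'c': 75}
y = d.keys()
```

.keys() returns a dict_keys view object

dict_keys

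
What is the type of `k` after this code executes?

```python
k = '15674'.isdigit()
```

str.isdigit() returns bool

bool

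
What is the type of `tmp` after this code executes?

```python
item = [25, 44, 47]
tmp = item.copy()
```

list.copy() returns list

list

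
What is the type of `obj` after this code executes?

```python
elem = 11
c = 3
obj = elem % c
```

int % int returns int (11 % 3 = 2)

int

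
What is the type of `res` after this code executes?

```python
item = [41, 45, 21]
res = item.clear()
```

list.clear() returns None

NoneType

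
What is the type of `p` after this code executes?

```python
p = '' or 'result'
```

'or' returns first truthy value ('result', which is str)

str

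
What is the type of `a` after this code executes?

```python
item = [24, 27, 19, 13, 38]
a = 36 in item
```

'in' operator returns bool

bool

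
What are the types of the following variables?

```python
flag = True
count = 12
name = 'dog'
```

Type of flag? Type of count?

flag is bool; count is int

bool, int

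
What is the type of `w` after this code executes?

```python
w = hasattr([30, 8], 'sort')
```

hasattr() returns bool

bool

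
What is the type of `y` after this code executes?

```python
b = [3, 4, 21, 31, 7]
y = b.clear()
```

list.clear() returns None

NoneType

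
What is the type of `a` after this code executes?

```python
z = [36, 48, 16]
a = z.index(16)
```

list.index() returns int

int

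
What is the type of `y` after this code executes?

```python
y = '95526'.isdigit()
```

str.isdigit() returns bool

bool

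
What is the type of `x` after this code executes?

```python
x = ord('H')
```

ord() returns int (Unicode code point)

int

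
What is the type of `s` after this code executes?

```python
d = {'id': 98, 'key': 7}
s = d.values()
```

.values() returns a dict_values view object

dict_values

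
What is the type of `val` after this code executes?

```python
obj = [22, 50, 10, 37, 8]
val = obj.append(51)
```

list.append() returns None (mutates in place)

NoneType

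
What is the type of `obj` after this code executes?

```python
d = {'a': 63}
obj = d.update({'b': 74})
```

dict.update() returns None

NoneType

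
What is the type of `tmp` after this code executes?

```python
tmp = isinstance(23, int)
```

isinstance() returns bool

bool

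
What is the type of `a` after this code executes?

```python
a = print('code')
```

print() returns None

NoneType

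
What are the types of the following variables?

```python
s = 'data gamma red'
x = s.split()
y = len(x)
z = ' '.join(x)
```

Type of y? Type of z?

len() returns int; str.join() returns str

int, str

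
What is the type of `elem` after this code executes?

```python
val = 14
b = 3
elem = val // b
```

int // int returns int (14 // 3 = 4)

int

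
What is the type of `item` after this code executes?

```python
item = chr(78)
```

chr() returns str (single character)

str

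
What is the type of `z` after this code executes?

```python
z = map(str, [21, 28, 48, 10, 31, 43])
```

map() returns a map iterator object

map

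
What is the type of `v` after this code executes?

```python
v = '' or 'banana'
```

'or' returns first truthy value ('banana', which is str)

str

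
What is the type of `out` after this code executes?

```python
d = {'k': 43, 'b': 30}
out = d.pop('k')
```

dict.pop() returns the value (int)

int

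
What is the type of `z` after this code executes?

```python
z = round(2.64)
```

round() with no ndigits arg returns int

int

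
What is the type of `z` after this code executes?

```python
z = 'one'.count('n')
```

str.count() returns int

int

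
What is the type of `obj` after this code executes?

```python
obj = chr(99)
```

chr() returns str (single character)

str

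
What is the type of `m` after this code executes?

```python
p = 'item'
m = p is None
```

'is' comparison returns bool

bool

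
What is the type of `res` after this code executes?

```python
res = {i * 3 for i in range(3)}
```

A set comprehension {expr for x in iterable} produces a set

set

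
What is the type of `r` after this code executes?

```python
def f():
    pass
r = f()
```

A function with no return statement returns None

NoneType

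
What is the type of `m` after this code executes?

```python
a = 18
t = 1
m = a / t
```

int / int always returns float in Python 3 (18 / 1 = 18)

float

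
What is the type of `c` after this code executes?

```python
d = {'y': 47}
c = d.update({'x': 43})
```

dict.update() returns None

NoneType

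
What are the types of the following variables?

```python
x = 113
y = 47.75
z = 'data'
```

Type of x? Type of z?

x is int; z is str

int, str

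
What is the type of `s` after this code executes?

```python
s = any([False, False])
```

any() returns bool

bool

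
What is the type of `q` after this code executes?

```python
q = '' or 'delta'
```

'or' returns first truthy value ('delta', which is str)

str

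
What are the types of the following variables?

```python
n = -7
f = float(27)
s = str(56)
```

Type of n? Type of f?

n is int; f is float

int, float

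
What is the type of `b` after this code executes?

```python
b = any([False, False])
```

any() returns bool

bool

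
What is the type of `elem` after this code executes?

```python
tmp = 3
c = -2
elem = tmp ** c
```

int ** negative int returns float

float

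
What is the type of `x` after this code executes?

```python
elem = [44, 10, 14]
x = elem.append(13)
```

list.append() returns None (mutates in place)

NoneType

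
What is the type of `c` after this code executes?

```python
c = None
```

None has type NoneType

NoneType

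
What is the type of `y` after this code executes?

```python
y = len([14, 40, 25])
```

len() always returns int

int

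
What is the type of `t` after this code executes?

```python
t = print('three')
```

print() returns None

NoneType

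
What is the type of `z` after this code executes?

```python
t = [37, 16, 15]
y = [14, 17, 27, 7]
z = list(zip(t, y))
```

list(zip(...)) returns a list of tuples

list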